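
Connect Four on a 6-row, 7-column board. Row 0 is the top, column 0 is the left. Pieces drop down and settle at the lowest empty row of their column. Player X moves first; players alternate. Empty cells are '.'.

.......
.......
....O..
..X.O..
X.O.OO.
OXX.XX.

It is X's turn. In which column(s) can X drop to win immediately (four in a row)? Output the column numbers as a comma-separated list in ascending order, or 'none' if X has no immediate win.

Answer: 3

Derivation:
col 0: drop X → no win
col 1: drop X → no win
col 2: drop X → no win
col 3: drop X → WIN!
col 4: drop X → no win
col 5: drop X → no win
col 6: drop X → no win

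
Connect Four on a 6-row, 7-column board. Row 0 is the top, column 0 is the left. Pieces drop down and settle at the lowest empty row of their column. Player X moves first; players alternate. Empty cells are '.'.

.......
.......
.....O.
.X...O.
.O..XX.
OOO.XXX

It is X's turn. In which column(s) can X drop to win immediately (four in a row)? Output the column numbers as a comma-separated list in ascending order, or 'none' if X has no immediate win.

Answer: 3

Derivation:
col 0: drop X → no win
col 1: drop X → no win
col 2: drop X → no win
col 3: drop X → WIN!
col 4: drop X → no win
col 5: drop X → no win
col 6: drop X → no win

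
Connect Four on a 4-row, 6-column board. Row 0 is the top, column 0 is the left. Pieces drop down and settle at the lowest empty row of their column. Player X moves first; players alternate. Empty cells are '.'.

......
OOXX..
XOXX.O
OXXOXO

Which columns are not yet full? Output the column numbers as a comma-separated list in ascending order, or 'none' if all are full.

Answer: 0,1,2,3,4,5

Derivation:
col 0: top cell = '.' → open
col 1: top cell = '.' → open
col 2: top cell = '.' → open
col 3: top cell = '.' → open
col 4: top cell = '.' → open
col 5: top cell = '.' → open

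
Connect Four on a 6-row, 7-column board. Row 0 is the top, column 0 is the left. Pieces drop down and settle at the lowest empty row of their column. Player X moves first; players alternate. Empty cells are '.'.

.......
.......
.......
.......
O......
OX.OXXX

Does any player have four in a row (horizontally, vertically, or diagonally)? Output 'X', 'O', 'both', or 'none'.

none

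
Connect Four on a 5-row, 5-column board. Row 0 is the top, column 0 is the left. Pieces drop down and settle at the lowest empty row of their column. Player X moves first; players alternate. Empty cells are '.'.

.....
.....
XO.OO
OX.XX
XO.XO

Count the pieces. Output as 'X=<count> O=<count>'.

X=6 O=6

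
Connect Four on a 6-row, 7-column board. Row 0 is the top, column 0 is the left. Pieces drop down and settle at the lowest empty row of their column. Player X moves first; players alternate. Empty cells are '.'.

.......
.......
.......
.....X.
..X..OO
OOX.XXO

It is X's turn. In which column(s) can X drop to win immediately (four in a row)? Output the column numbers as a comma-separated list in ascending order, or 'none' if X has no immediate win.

Answer: 3

Derivation:
col 0: drop X → no win
col 1: drop X → no win
col 2: drop X → no win
col 3: drop X → WIN!
col 4: drop X → no win
col 5: drop X → no win
col 6: drop X → no win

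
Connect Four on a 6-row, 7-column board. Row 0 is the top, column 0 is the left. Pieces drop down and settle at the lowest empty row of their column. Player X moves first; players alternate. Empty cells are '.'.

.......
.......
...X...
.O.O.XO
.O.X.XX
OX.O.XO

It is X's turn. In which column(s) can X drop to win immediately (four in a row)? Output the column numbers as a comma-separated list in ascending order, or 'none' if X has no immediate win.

Answer: 5

Derivation:
col 0: drop X → no win
col 1: drop X → no win
col 2: drop X → no win
col 3: drop X → no win
col 4: drop X → no win
col 5: drop X → WIN!
col 6: drop X → no win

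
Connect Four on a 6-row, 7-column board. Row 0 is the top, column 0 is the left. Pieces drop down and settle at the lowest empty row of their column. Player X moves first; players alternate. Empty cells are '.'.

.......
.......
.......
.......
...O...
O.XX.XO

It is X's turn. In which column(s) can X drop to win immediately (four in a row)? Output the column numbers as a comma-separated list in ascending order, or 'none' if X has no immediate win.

Answer: 4

Derivation:
col 0: drop X → no win
col 1: drop X → no win
col 2: drop X → no win
col 3: drop X → no win
col 4: drop X → WIN!
col 5: drop X → no win
col 6: drop X → no win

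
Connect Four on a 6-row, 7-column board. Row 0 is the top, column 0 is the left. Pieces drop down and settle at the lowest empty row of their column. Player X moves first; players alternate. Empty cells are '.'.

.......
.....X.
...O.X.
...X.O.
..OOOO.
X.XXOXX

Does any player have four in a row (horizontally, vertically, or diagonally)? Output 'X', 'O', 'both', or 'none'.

O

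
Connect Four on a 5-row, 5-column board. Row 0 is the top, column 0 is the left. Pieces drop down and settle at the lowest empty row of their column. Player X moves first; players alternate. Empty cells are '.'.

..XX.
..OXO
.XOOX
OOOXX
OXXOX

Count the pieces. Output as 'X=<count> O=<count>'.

X=10 O=9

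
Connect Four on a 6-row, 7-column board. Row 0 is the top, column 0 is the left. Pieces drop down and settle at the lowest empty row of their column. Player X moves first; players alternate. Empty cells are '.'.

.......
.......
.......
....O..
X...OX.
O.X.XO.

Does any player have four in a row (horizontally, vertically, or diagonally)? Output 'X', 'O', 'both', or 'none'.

none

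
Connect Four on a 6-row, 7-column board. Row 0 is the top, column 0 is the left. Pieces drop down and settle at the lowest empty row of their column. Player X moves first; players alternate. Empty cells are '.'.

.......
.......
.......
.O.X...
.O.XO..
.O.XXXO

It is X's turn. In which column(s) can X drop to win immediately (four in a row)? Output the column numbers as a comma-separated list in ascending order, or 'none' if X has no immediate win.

Answer: 2,3

Derivation:
col 0: drop X → no win
col 1: drop X → no win
col 2: drop X → WIN!
col 3: drop X → WIN!
col 4: drop X → no win
col 5: drop X → no win
col 6: drop X → no win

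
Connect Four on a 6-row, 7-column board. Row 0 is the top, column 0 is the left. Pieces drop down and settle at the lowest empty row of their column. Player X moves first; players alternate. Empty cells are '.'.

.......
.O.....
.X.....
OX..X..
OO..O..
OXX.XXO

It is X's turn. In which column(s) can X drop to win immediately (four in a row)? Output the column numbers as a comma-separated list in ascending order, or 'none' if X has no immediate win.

Answer: 3

Derivation:
col 0: drop X → no win
col 1: drop X → no win
col 2: drop X → no win
col 3: drop X → WIN!
col 4: drop X → no win
col 5: drop X → no win
col 6: drop X → no win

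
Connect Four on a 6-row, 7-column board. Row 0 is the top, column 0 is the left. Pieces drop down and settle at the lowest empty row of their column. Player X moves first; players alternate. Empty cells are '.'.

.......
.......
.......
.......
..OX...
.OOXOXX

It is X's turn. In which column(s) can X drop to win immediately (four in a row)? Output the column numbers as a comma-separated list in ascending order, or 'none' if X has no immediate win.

Answer: none

Derivation:
col 0: drop X → no win
col 1: drop X → no win
col 2: drop X → no win
col 3: drop X → no win
col 4: drop X → no win
col 5: drop X → no win
col 6: drop X → no win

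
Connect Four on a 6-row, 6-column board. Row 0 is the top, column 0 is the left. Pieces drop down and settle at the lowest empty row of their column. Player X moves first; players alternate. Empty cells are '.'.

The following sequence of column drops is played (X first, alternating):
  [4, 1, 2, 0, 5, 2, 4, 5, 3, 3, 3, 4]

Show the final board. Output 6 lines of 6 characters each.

Answer: ......
......
......
...XO.
..OOXO
OOXXXX

Derivation:
Move 1: X drops in col 4, lands at row 5
Move 2: O drops in col 1, lands at row 5
Move 3: X drops in col 2, lands at row 5
Move 4: O drops in col 0, lands at row 5
Move 5: X drops in col 5, lands at row 5
Move 6: O drops in col 2, lands at row 4
Move 7: X drops in col 4, lands at row 4
Move 8: O drops in col 5, lands at row 4
Move 9: X drops in col 3, lands at row 5
Move 10: O drops in col 3, lands at row 4
Move 11: X drops in col 3, lands at row 3
Move 12: O drops in col 4, lands at row 3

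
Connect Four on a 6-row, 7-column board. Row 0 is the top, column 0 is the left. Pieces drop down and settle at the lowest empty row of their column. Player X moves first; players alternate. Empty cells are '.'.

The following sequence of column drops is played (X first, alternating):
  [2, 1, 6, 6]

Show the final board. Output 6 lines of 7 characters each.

Answer: .......
.......
.......
.......
......O
.OX...X

Derivation:
Move 1: X drops in col 2, lands at row 5
Move 2: O drops in col 1, lands at row 5
Move 3: X drops in col 6, lands at row 5
Move 4: O drops in col 6, lands at row 4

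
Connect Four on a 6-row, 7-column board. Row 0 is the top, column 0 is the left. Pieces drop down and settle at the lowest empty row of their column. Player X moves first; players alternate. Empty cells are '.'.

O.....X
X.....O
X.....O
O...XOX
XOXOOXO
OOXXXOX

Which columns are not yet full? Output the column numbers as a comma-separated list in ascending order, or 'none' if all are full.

Answer: 1,2,3,4,5

Derivation:
col 0: top cell = 'O' → FULL
col 1: top cell = '.' → open
col 2: top cell = '.' → open
col 3: top cell = '.' → open
col 4: top cell = '.' → open
col 5: top cell = '.' → open
col 6: top cell = 'X' → FULL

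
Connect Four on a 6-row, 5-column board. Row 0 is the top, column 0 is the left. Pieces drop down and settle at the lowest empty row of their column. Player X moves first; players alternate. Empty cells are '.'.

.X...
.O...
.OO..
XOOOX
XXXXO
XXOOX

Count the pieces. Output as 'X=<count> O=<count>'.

X=10 O=9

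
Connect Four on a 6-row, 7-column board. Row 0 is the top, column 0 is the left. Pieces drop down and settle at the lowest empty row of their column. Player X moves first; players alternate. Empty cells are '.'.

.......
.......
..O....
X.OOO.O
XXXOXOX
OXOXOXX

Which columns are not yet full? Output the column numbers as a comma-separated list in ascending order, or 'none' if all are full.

Answer: 0,1,2,3,4,5,6

Derivation:
col 0: top cell = '.' → open
col 1: top cell = '.' → open
col 2: top cell = '.' → open
col 3: top cell = '.' → open
col 4: top cell = '.' → open
col 5: top cell = '.' → open
col 6: top cell = '.' → open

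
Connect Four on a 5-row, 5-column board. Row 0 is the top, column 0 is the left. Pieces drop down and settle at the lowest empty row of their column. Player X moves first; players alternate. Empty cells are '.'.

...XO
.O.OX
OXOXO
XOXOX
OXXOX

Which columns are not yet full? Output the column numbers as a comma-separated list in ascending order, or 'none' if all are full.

col 0: top cell = '.' → open
col 1: top cell = '.' → open
col 2: top cell = '.' → open
col 3: top cell = 'X' → FULL
col 4: top cell = 'O' → FULL

Answer: 0,1,2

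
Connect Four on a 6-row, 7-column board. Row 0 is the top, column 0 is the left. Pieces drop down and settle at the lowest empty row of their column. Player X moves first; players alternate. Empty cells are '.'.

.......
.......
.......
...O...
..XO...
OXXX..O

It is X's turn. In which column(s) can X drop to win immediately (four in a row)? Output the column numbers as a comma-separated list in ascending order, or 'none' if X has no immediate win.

col 0: drop X → no win
col 1: drop X → no win
col 2: drop X → no win
col 3: drop X → no win
col 4: drop X → WIN!
col 5: drop X → no win
col 6: drop X → no win

Answer: 4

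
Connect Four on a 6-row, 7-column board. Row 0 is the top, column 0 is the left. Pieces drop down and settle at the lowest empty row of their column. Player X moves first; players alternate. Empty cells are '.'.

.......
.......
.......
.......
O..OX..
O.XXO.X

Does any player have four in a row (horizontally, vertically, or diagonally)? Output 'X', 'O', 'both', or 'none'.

none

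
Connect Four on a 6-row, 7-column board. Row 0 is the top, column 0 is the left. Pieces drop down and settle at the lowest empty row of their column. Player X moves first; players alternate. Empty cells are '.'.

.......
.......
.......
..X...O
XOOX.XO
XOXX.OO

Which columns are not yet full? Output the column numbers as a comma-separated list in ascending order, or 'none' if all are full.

col 0: top cell = '.' → open
col 1: top cell = '.' → open
col 2: top cell = '.' → open
col 3: top cell = '.' → open
col 4: top cell = '.' → open
col 5: top cell = '.' → open
col 6: top cell = '.' → open

Answer: 0,1,2,3,4,5,6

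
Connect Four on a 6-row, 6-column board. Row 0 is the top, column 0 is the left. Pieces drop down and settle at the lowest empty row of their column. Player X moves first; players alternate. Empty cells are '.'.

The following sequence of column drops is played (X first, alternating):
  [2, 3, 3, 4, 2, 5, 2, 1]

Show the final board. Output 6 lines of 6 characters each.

Answer: ......
......
......
..X...
..XX..
.OXOOO

Derivation:
Move 1: X drops in col 2, lands at row 5
Move 2: O drops in col 3, lands at row 5
Move 3: X drops in col 3, lands at row 4
Move 4: O drops in col 4, lands at row 5
Move 5: X drops in col 2, lands at row 4
Move 6: O drops in col 5, lands at row 5
Move 7: X drops in col 2, lands at row 3
Move 8: O drops in col 1, lands at row 5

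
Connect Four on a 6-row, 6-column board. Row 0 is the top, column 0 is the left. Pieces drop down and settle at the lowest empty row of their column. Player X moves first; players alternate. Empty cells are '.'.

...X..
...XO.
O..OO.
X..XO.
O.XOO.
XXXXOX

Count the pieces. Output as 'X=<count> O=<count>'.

X=10 O=9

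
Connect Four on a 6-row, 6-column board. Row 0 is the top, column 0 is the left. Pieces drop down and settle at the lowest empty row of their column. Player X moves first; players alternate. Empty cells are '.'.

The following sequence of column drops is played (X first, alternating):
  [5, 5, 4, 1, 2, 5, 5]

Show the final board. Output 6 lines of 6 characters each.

Move 1: X drops in col 5, lands at row 5
Move 2: O drops in col 5, lands at row 4
Move 3: X drops in col 4, lands at row 5
Move 4: O drops in col 1, lands at row 5
Move 5: X drops in col 2, lands at row 5
Move 6: O drops in col 5, lands at row 3
Move 7: X drops in col 5, lands at row 2

Answer: ......
......
.....X
.....O
.....O
.OX.XX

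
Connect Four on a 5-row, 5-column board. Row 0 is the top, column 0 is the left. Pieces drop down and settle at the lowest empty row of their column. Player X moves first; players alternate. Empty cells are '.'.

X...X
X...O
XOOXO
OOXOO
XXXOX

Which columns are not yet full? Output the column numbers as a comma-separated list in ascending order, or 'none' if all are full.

Answer: 1,2,3

Derivation:
col 0: top cell = 'X' → FULL
col 1: top cell = '.' → open
col 2: top cell = '.' → open
col 3: top cell = '.' → open
col 4: top cell = 'X' → FULL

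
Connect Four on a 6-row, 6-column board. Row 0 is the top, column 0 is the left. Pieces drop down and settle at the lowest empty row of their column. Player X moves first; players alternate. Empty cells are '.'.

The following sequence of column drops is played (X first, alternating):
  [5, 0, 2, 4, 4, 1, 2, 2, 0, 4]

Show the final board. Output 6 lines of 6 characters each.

Answer: ......
......
......
..O.O.
X.X.X.
OOX.OX

Derivation:
Move 1: X drops in col 5, lands at row 5
Move 2: O drops in col 0, lands at row 5
Move 3: X drops in col 2, lands at row 5
Move 4: O drops in col 4, lands at row 5
Move 5: X drops in col 4, lands at row 4
Move 6: O drops in col 1, lands at row 5
Move 7: X drops in col 2, lands at row 4
Move 8: O drops in col 2, lands at row 3
Move 9: X drops in col 0, lands at row 4
Move 10: O drops in col 4, lands at row 3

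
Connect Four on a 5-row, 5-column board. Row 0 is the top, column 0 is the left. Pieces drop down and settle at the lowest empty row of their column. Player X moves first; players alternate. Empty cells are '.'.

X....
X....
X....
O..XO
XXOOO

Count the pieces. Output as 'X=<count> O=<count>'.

X=6 O=5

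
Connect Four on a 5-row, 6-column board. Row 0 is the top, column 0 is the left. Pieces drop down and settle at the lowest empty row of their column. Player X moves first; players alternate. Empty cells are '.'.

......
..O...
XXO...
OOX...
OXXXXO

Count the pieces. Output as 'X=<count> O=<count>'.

X=7 O=6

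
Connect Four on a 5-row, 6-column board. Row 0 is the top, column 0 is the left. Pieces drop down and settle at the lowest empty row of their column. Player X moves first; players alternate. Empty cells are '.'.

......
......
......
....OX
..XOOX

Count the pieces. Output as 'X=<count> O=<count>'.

X=3 O=3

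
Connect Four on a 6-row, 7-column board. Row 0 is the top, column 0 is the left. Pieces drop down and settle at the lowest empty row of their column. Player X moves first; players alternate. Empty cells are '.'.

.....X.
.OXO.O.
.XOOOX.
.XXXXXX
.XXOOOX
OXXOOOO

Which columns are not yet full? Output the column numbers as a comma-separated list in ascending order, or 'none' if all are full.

Answer: 0,1,2,3,4,6

Derivation:
col 0: top cell = '.' → open
col 1: top cell = '.' → open
col 2: top cell = '.' → open
col 3: top cell = '.' → open
col 4: top cell = '.' → open
col 5: top cell = 'X' → FULL
col 6: top cell = '.' → open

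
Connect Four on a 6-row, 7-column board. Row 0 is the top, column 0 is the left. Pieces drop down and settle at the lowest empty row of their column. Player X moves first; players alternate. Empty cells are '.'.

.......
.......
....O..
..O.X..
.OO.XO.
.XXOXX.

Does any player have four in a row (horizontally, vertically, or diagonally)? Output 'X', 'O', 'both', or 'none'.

none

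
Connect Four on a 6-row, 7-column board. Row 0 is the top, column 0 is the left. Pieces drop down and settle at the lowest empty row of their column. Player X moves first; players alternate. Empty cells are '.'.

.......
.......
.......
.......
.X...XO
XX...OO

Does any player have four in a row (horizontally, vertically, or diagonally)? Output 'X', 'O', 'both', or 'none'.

none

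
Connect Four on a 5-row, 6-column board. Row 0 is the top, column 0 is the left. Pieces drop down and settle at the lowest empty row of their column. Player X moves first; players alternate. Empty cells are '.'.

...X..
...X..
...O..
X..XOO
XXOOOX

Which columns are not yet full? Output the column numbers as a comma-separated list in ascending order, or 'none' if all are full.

Answer: 0,1,2,4,5

Derivation:
col 0: top cell = '.' → open
col 1: top cell = '.' → open
col 2: top cell = '.' → open
col 3: top cell = 'X' → FULL
col 4: top cell = '.' → open
col 5: top cell = '.' → open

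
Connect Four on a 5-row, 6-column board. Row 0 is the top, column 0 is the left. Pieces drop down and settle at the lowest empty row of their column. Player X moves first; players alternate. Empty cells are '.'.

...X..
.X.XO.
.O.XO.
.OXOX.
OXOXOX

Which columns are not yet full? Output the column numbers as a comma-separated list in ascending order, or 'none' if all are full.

col 0: top cell = '.' → open
col 1: top cell = '.' → open
col 2: top cell = '.' → open
col 3: top cell = 'X' → FULL
col 4: top cell = '.' → open
col 5: top cell = '.' → open

Answer: 0,1,2,4,5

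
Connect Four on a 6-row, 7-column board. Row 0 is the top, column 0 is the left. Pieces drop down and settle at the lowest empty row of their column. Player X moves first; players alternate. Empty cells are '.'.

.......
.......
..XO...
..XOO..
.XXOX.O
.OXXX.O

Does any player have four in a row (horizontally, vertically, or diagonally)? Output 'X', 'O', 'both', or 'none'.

X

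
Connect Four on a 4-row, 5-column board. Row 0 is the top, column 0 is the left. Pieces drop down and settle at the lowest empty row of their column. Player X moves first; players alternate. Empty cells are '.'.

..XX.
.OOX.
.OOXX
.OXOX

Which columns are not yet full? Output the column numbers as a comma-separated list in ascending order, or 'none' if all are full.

Answer: 0,1,4

Derivation:
col 0: top cell = '.' → open
col 1: top cell = '.' → open
col 2: top cell = 'X' → FULL
col 3: top cell = 'X' → FULL
col 4: top cell = '.' → open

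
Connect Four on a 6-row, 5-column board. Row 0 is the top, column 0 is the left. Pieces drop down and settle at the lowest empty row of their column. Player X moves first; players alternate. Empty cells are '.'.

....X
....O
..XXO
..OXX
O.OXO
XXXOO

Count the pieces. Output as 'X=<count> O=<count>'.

X=9 O=8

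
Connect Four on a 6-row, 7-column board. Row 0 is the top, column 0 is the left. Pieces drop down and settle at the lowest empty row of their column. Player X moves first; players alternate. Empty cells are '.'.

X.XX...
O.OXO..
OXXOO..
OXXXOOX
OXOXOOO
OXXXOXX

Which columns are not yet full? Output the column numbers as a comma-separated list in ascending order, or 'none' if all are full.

Answer: 1,4,5,6

Derivation:
col 0: top cell = 'X' → FULL
col 1: top cell = '.' → open
col 2: top cell = 'X' → FULL
col 3: top cell = 'X' → FULL
col 4: top cell = '.' → open
col 5: top cell = '.' → open
col 6: top cell = '.' → open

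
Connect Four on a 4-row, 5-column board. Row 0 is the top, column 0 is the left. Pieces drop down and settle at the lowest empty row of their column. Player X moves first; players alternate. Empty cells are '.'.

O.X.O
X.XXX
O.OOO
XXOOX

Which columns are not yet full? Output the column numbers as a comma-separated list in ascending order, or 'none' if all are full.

Answer: 1,3

Derivation:
col 0: top cell = 'O' → FULL
col 1: top cell = '.' → open
col 2: top cell = 'X' → FULL
col 3: top cell = '.' → open
col 4: top cell = 'O' → FULL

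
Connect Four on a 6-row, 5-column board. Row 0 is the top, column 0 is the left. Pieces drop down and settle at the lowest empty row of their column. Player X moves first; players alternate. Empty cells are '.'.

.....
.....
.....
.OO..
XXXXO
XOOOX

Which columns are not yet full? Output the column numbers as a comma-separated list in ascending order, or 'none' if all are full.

Answer: 0,1,2,3,4

Derivation:
col 0: top cell = '.' → open
col 1: top cell = '.' → open
col 2: top cell = '.' → open
col 3: top cell = '.' → open
col 4: top cell = '.' → open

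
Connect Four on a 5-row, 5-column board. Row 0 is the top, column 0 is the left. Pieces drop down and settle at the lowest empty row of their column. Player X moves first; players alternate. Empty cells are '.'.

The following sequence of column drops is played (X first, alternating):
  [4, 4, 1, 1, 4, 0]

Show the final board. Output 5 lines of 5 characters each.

Answer: .....
.....
....X
.O..O
OX..X

Derivation:
Move 1: X drops in col 4, lands at row 4
Move 2: O drops in col 4, lands at row 3
Move 3: X drops in col 1, lands at row 4
Move 4: O drops in col 1, lands at row 3
Move 5: X drops in col 4, lands at row 2
Move 6: O drops in col 0, lands at row 4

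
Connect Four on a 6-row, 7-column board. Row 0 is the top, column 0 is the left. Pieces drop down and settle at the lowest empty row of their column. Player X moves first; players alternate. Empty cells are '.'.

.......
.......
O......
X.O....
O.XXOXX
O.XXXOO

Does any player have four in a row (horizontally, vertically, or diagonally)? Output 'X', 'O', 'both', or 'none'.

none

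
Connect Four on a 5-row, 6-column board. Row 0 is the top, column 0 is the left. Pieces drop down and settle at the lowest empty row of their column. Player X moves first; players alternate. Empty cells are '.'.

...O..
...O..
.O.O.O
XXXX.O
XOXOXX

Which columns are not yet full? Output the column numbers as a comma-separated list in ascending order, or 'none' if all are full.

col 0: top cell = '.' → open
col 1: top cell = '.' → open
col 2: top cell = '.' → open
col 3: top cell = 'O' → FULL
col 4: top cell = '.' → open
col 5: top cell = '.' → open

Answer: 0,1,2,4,5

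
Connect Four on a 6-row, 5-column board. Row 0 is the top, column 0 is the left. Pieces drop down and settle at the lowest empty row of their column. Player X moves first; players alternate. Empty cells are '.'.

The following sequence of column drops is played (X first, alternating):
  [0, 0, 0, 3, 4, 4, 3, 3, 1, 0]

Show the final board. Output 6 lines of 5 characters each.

Move 1: X drops in col 0, lands at row 5
Move 2: O drops in col 0, lands at row 4
Move 3: X drops in col 0, lands at row 3
Move 4: O drops in col 3, lands at row 5
Move 5: X drops in col 4, lands at row 5
Move 6: O drops in col 4, lands at row 4
Move 7: X drops in col 3, lands at row 4
Move 8: O drops in col 3, lands at row 3
Move 9: X drops in col 1, lands at row 5
Move 10: O drops in col 0, lands at row 2

Answer: .....
.....
O....
X..O.
O..XO
XX.OX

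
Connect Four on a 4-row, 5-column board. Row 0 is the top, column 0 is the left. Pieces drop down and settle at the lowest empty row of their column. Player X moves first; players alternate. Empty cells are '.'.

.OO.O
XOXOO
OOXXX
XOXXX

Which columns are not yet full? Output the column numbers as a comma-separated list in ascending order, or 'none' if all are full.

Answer: 0,3

Derivation:
col 0: top cell = '.' → open
col 1: top cell = 'O' → FULL
col 2: top cell = 'O' → FULL
col 3: top cell = '.' → open
col 4: top cell = 'O' → FULL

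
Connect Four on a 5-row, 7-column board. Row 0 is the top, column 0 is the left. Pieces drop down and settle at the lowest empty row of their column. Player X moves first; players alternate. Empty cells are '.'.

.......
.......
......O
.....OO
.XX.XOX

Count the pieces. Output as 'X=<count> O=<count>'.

X=4 O=4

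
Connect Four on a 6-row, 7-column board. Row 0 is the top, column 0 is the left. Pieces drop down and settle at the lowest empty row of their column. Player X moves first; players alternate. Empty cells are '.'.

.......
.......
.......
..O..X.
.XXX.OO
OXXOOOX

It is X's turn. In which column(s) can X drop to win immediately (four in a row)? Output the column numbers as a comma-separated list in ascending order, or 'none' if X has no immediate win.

col 0: drop X → WIN!
col 1: drop X → no win
col 2: drop X → no win
col 3: drop X → no win
col 4: drop X → WIN!
col 5: drop X → no win
col 6: drop X → no win

Answer: 0,4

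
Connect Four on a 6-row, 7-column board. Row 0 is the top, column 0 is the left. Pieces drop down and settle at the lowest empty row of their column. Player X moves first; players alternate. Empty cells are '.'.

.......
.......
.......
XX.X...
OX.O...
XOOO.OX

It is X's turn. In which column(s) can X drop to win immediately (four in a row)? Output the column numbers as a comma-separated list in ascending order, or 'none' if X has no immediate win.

col 0: drop X → no win
col 1: drop X → no win
col 2: drop X → no win
col 3: drop X → no win
col 4: drop X → no win
col 5: drop X → no win
col 6: drop X → no win

Answer: none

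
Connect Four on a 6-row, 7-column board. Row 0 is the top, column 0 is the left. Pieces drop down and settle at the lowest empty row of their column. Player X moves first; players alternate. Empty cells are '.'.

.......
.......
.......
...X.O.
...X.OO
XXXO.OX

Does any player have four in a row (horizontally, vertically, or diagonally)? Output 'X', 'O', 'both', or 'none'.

none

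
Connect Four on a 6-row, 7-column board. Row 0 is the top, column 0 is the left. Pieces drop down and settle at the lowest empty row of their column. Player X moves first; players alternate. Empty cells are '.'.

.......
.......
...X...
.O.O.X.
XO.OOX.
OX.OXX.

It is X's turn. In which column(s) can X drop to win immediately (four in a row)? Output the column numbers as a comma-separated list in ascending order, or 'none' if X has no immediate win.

col 0: drop X → no win
col 1: drop X → no win
col 2: drop X → no win
col 3: drop X → no win
col 4: drop X → no win
col 5: drop X → WIN!
col 6: drop X → no win

Answer: 5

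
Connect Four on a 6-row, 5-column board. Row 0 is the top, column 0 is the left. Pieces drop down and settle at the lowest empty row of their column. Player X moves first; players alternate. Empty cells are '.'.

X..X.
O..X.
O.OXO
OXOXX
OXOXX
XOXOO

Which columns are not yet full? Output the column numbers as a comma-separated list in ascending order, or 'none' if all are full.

Answer: 1,2,4

Derivation:
col 0: top cell = 'X' → FULL
col 1: top cell = '.' → open
col 2: top cell = '.' → open
col 3: top cell = 'X' → FULL
col 4: top cell = '.' → open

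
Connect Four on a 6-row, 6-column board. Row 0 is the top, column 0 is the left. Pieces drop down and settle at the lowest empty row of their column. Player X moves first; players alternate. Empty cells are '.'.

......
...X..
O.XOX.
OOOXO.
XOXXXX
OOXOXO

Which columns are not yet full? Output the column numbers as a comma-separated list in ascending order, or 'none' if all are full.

col 0: top cell = '.' → open
col 1: top cell = '.' → open
col 2: top cell = '.' → open
col 3: top cell = '.' → open
col 4: top cell = '.' → open
col 5: top cell = '.' → open

Answer: 0,1,2,3,4,5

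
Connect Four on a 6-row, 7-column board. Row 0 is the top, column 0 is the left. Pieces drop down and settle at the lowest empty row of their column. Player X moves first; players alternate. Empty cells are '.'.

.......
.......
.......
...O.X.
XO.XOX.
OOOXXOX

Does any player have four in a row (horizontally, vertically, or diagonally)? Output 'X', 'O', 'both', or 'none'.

none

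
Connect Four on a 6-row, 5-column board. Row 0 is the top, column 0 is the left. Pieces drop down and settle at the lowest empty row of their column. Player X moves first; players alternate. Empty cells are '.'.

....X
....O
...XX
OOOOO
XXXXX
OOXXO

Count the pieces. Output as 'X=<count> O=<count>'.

X=10 O=9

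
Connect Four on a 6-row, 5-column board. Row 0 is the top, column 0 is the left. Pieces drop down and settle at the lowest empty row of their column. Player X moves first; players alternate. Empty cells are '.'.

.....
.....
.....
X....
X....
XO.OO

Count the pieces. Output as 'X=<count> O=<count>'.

X=3 O=3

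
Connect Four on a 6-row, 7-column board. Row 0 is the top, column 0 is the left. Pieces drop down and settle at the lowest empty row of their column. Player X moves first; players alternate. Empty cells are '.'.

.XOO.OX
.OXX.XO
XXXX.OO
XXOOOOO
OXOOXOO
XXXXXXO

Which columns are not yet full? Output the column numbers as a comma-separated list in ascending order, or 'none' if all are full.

col 0: top cell = '.' → open
col 1: top cell = 'X' → FULL
col 2: top cell = 'O' → FULL
col 3: top cell = 'O' → FULL
col 4: top cell = '.' → open
col 5: top cell = 'O' → FULL
col 6: top cell = 'X' → FULL

Answer: 0,4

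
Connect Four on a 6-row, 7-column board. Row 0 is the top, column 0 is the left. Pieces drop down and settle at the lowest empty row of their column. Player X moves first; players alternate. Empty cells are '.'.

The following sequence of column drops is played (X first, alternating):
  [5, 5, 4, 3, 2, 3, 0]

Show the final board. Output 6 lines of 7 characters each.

Answer: .......
.......
.......
.......
...O.O.
X.XOXX.

Derivation:
Move 1: X drops in col 5, lands at row 5
Move 2: O drops in col 5, lands at row 4
Move 3: X drops in col 4, lands at row 5
Move 4: O drops in col 3, lands at row 5
Move 5: X drops in col 2, lands at row 5
Move 6: O drops in col 3, lands at row 4
Move 7: X drops in col 0, lands at row 5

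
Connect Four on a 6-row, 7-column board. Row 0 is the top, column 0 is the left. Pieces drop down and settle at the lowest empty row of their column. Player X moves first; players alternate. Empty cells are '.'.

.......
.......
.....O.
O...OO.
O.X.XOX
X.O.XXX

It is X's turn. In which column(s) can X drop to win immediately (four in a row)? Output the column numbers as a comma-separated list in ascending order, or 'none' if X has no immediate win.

Answer: 3

Derivation:
col 0: drop X → no win
col 1: drop X → no win
col 2: drop X → no win
col 3: drop X → WIN!
col 4: drop X → no win
col 5: drop X → no win
col 6: drop X → no win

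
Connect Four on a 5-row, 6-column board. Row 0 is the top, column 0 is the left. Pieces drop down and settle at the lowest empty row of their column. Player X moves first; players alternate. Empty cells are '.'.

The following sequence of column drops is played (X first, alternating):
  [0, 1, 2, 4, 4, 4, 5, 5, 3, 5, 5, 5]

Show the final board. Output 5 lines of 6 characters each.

Answer: .....O
.....X
....OO
....XO
XOXXOX

Derivation:
Move 1: X drops in col 0, lands at row 4
Move 2: O drops in col 1, lands at row 4
Move 3: X drops in col 2, lands at row 4
Move 4: O drops in col 4, lands at row 4
Move 5: X drops in col 4, lands at row 3
Move 6: O drops in col 4, lands at row 2
Move 7: X drops in col 5, lands at row 4
Move 8: O drops in col 5, lands at row 3
Move 9: X drops in col 3, lands at row 4
Move 10: O drops in col 5, lands at row 2
Move 11: X drops in col 5, lands at row 1
Move 12: O drops in col 5, lands at row 0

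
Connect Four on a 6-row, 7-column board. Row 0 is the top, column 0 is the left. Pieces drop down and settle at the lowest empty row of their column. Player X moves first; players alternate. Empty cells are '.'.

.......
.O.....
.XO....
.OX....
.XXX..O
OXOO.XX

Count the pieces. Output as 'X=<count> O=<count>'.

X=8 O=7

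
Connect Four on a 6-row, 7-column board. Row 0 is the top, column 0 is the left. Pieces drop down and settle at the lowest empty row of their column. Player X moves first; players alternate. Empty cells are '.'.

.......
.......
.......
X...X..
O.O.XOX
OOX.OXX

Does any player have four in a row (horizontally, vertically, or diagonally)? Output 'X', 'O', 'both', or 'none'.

none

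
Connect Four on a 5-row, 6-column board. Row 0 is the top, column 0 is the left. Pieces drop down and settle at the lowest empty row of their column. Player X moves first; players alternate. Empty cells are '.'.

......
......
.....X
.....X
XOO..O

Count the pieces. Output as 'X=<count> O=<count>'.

X=3 O=3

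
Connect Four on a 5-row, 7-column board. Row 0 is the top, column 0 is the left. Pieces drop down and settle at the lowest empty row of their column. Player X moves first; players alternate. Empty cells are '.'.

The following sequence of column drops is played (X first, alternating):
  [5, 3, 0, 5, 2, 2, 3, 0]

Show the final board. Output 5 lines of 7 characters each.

Move 1: X drops in col 5, lands at row 4
Move 2: O drops in col 3, lands at row 4
Move 3: X drops in col 0, lands at row 4
Move 4: O drops in col 5, lands at row 3
Move 5: X drops in col 2, lands at row 4
Move 6: O drops in col 2, lands at row 3
Move 7: X drops in col 3, lands at row 3
Move 8: O drops in col 0, lands at row 3

Answer: .......
.......
.......
O.OX.O.
X.XO.X.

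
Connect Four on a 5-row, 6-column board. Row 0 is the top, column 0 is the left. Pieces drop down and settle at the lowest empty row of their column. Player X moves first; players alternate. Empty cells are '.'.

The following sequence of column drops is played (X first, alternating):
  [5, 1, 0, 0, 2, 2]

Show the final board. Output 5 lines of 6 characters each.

Move 1: X drops in col 5, lands at row 4
Move 2: O drops in col 1, lands at row 4
Move 3: X drops in col 0, lands at row 4
Move 4: O drops in col 0, lands at row 3
Move 5: X drops in col 2, lands at row 4
Move 6: O drops in col 2, lands at row 3

Answer: ......
......
......
O.O...
XOX..X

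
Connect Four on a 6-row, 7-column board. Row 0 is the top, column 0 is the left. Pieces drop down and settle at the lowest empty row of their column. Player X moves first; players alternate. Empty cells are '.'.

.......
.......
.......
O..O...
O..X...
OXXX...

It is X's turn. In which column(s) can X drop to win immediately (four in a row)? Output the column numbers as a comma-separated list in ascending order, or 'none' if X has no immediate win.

Answer: 4

Derivation:
col 0: drop X → no win
col 1: drop X → no win
col 2: drop X → no win
col 3: drop X → no win
col 4: drop X → WIN!
col 5: drop X → no win
col 6: drop X → no win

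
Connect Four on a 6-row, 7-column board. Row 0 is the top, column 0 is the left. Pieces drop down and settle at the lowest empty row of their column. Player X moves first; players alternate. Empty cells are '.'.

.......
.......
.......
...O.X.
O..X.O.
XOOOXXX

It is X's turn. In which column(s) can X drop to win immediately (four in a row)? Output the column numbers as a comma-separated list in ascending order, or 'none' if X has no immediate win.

Answer: none

Derivation:
col 0: drop X → no win
col 1: drop X → no win
col 2: drop X → no win
col 3: drop X → no win
col 4: drop X → no win
col 5: drop X → no win
col 6: drop X → no win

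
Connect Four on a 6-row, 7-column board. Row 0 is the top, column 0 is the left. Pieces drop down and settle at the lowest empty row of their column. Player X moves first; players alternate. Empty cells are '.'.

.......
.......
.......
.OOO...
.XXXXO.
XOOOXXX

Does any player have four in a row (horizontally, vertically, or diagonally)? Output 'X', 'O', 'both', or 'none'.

X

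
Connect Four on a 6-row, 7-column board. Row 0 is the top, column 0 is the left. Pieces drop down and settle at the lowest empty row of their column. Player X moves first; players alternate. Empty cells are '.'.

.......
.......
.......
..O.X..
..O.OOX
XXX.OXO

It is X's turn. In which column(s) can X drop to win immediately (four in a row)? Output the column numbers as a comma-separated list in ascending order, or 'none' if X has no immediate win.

Answer: 3

Derivation:
col 0: drop X → no win
col 1: drop X → no win
col 2: drop X → no win
col 3: drop X → WIN!
col 4: drop X → no win
col 5: drop X → no win
col 6: drop X → no win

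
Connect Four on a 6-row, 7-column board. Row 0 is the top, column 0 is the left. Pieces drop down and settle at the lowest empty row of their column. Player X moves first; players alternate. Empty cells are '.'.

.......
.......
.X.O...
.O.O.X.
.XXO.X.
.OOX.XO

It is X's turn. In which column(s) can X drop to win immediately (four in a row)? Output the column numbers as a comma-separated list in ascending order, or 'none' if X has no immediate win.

col 0: drop X → no win
col 1: drop X → no win
col 2: drop X → no win
col 3: drop X → no win
col 4: drop X → no win
col 5: drop X → WIN!
col 6: drop X → no win

Answer: 5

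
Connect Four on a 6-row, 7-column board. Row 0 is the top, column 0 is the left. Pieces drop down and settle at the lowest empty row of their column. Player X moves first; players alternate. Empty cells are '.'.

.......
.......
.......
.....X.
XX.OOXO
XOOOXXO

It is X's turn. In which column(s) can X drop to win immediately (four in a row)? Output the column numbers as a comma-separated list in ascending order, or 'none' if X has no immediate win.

Answer: 5

Derivation:
col 0: drop X → no win
col 1: drop X → no win
col 2: drop X → no win
col 3: drop X → no win
col 4: drop X → no win
col 5: drop X → WIN!
col 6: drop X → no win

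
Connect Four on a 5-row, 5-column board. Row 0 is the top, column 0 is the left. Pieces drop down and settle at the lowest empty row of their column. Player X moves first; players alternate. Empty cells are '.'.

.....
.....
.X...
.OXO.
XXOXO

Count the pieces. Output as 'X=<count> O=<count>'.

X=5 O=4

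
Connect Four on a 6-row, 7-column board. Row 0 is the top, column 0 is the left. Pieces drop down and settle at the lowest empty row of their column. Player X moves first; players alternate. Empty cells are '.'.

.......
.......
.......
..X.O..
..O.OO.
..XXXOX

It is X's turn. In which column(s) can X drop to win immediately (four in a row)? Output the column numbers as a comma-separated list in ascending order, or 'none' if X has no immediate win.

Answer: 1

Derivation:
col 0: drop X → no win
col 1: drop X → WIN!
col 2: drop X → no win
col 3: drop X → no win
col 4: drop X → no win
col 5: drop X → no win
col 6: drop X → no win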